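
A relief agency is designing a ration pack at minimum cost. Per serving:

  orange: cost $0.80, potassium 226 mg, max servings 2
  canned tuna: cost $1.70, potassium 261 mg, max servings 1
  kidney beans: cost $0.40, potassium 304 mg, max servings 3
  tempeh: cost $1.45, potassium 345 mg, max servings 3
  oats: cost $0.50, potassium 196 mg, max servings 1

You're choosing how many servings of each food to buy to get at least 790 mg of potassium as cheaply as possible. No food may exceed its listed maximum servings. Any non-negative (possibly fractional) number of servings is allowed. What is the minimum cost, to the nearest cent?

$1.04

Cost per mg of potassium: kidney beans $0.0013, oats $0.0026, orange $0.0035, tempeh $0.0042, canned tuna $0.0065.
Take 2.599 servings of kidney beans: +790.0 mg potassium for $1.04 (total $1.04, still need 0.0 mg).
Greedy by cheapest-per-mg is optimal for a single linear constraint, so the minimum cost is $1.04.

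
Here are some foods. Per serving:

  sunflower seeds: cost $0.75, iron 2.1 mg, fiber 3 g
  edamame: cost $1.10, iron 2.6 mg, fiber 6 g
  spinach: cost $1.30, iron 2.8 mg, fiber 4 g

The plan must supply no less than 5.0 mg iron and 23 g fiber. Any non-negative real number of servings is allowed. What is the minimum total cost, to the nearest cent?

$4.22

Compare the cost at each extreme point of the feasible region.
sunflower seeds only: max(5.0/2.1, 23/3) = 7.667 servings → $5.75.
edamame only: max(5.0/2.6, 23/6) = 3.833 servings → $4.22.
spinach only: max(5.0/2.8, 23/4) = 5.75 servings → $7.47.
sunflower seeds + edamame: the both-tight solution has a negative serving — not a feasible corner.
sunflower seeds + spinach (both tight): parallel constraints — no distinct corner.
edamame + spinach: intersection lies outside the first quadrant.
Cheapest feasible corner: $4.22.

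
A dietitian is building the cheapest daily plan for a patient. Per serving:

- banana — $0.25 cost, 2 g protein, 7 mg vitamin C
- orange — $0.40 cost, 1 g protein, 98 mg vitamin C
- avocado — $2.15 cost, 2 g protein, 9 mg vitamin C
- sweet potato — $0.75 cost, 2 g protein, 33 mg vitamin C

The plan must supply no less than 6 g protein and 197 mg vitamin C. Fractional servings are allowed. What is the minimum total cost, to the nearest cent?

$1.26

With two linear requirements the optimum uses one or two foods; enumerate the corners.
banana only: max(6/2, 197/7) = 28.14 servings → $7.04.
orange only: max(6/1, 197/98) = 6 servings → $2.40.
avocado only: max(6/2, 197/9) = 21.89 servings → $47.06.
sweet potato only: max(6/2, 197/33) = 5.97 servings → $4.48.
banana + orange with both tight: 2.069 servings and 1.862 servings → $1.26.
banana + avocado: the both-tight solution has a negative serving — not a feasible corner.
banana + sweet potato with both targets exact would need a negative amount; discard.
orange + avocado with both tight: 1.818 servings and 2.091 servings → $5.22.
orange + sweet potato with both tight: 1.202 servings and 2.399 servings → $2.28.
avocado + sweet potato: intersection lies outside the first quadrant.
So the least-cost plan costs $1.26.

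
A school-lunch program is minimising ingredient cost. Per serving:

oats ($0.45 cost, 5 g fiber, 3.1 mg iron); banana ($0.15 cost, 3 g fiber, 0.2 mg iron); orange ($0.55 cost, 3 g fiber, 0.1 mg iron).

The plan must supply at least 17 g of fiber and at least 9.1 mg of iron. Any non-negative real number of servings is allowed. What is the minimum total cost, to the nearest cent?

Compare the cost at each extreme point of the feasible region.
oats only: max(17/5, 9.1/3.1) = 3.4 servings → $1.53.
banana only: max(17/3, 9.1/0.2) = 45.5 servings → $6.83.
orange only: max(17/3, 9.1/0.1) = 91 servings → $50.05.
oats + banana with both tight: 2.88 servings and 0.8675 servings → $1.43.
oats + orange with both tight: 2.909 servings and 0.8182 servings → $1.76.
banana + orange: intersection lies outside the first quadrant.
So the least-cost plan costs $1.43.

$1.43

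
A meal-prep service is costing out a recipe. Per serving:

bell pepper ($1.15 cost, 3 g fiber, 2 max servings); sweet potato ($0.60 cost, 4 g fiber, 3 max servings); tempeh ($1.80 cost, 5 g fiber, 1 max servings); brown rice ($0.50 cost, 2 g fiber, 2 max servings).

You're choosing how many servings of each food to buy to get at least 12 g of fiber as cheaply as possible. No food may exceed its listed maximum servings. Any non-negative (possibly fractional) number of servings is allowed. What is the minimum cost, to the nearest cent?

$1.80

Cost per g of fiber: sweet potato $0.1500, brown rice $0.2500, tempeh $0.3600, bell pepper $0.3833.
Take 3 servings of sweet potato: +12.0 g fiber for $1.80 (total $1.80, still need 0.0 g).
Greedy by cheapest-per-g is optimal for a single linear constraint, so the minimum cost is $1.80.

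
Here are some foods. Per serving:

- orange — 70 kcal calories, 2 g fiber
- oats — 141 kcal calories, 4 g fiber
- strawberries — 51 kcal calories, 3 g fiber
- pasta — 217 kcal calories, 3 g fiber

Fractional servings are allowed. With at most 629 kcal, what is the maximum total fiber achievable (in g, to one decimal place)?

Fiber per kcal: strawberries 0.05882, orange 0.02857, oats 0.02837, pasta 0.01382.
With no serving limits, spend the whole calories allowance on strawberries: 629 kcal / 51 kcal × 3 g = 37.0 g.

37.0 g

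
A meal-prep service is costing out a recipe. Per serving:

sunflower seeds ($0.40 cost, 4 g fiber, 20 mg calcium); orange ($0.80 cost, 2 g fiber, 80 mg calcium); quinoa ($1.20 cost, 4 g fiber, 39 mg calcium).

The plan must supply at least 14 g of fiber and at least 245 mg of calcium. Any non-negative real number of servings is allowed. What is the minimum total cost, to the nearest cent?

A basic optimal solution has at most two foods positive. Try each food alone and each pair with both targets met exactly.
sunflower seeds only: max(14/4, 245/20) = 12.25 servings → $4.90.
orange only: max(14/2, 245/80) = 7 servings → $5.60.
quinoa only: max(14/4, 245/39) = 6.282 servings → $7.54.
sunflower seeds + orange with both tight: 2.25 servings and 2.5 servings → $2.90.
sunflower seeds + quinoa with both targets exact would need a negative amount; discard.
orange + quinoa with both tight: 1.793 servings and 2.603 servings → $4.56.
The minimum over all feasible corners is $2.90.

$2.90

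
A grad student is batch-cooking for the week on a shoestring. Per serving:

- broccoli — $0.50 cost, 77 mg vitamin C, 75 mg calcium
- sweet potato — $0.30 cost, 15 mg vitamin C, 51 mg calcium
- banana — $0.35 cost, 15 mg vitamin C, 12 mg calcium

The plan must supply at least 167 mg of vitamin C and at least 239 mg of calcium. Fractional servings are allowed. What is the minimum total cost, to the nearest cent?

$1.51

Check every corner: each single food scaled to meet both minima, and each pair solved so both constraints bind.
broccoli only: max(167/77, 239/75) = 3.187 servings → $1.59.
sweet potato only: max(167/15, 239/51) = 11.13 servings → $3.34.
banana only: max(167/15, 239/12) = 19.92 servings → $6.97.
broccoli + sweet potato with both tight: 1.76 servings and 2.098 servings → $1.51.
broccoli + banana with both targets exact would need a negative amount; discard.
sweet potato + banana with both tight: 2.703 servings and 8.431 servings → $3.76.
Cheapest feasible corner: $1.51.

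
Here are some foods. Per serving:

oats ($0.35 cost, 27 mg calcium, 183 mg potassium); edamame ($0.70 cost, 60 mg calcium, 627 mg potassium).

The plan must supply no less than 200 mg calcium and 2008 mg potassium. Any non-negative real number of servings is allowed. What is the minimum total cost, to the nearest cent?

$2.33

For a min-cost LP with two ≥-constraints, a basic feasible solution has at most two positive variables.
oats only: max(200/27, 2008/183) = 10.97 servings → $3.84.
edamame only: max(200/60, 2008/627) = 3.333 servings → $2.33.
oats + edamame with both tight: 0.827 servings and 2.961 servings → $2.36.
Cheapest feasible corner: $2.33.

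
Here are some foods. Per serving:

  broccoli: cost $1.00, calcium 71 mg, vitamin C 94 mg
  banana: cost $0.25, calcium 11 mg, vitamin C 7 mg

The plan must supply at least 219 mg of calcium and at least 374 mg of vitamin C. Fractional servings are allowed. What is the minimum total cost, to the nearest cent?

$3.98

Two binding constraints pin down two serving amounts, so the optimal mix uses at most two foods. The candidates are each food alone (scaled to the tighter of calcium/vitamin C) and each pair with both constraints tight.
broccoli only: max(219/71, 374/94) = 3.979 servings → $3.98.
banana only: max(219/11, 374/7) = 53.43 servings → $13.36.
broccoli + banana with both targets exact would need a negative amount; discard.
So the least-cost plan costs $3.98.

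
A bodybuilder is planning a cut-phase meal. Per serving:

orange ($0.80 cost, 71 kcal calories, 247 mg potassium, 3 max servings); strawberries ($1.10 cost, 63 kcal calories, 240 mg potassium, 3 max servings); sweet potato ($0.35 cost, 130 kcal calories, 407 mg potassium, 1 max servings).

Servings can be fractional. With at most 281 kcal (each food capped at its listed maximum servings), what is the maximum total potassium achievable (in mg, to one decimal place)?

Potassium per kcal: strawberries 3.81, orange 3.479, sweet potato 3.131.
Take 3 servings of strawberries: uses 189 kcal, +720.0 mg potassium (running total 720.0 mg).
Take 1.296 servings of orange: uses 92 kcal, +320.1 mg potassium (running total 1040.1 mg).
Greedy by best ratio exhausts the calories allowance optimally: 1040.1 mg.

1040.1 mg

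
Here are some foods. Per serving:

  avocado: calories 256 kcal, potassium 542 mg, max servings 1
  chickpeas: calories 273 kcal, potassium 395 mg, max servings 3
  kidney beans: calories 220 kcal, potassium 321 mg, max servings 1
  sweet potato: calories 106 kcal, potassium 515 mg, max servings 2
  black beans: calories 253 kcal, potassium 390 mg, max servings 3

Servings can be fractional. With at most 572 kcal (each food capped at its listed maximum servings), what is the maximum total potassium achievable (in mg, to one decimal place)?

1732.3 mg

Potassium per kcal: sweet potato 4.858, avocado 2.117, black beans 1.542, kidney beans 1.459, chickpeas 1.447.
Take 2 servings of sweet potato: uses 212 kcal, +1030.0 mg potassium (running total 1030.0 mg).
Take 1 serving of avocado: uses 256 kcal, +542.0 mg potassium (running total 1572.0 mg).
Take 0.4111 servings of black beans: uses 104 kcal, +160.3 mg potassium (running total 1732.3 mg).
Filling greedily by potassium-per-kcal is optimal for one linear limit, giving 1732.3 mg.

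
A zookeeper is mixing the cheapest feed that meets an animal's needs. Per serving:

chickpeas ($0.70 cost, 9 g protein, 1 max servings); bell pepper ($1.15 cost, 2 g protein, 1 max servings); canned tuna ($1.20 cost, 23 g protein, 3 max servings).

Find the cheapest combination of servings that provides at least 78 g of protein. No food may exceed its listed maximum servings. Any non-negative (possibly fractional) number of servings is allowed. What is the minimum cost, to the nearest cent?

Cost per g of protein: canned tuna $0.0522, chickpeas $0.0778, bell pepper $0.5750.
Take 3 servings of canned tuna: +69.0 g protein for $3.60 (total $3.60, still need 9.0 g).
Take 1 serving of chickpeas: +9.0 g protein for $0.70 (total $4.30, still need 0.0 g).
Filling from the cheapest source first is optimal under one linear minimum: $4.30.

$4.30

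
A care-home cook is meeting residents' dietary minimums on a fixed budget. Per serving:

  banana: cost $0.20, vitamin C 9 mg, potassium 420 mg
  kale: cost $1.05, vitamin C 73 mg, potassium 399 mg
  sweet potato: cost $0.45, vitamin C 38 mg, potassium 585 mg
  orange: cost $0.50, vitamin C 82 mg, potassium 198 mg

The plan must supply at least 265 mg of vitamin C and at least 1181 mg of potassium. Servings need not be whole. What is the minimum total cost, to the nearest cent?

$1.81

This is a tiny linear program; its minimum lies at a vertex of the feasible set. List the vertices and price them.
banana only: max(265/9, 1181/420) = 29.44 servings → $5.89.
kale only: max(265/73, 1181/399) = 3.63 servings → $3.81.
sweet potato only: max(265/38, 1181/585) = 6.974 servings → $3.14.
orange only: max(265/82, 1181/198) = 5.965 servings → $2.98.
banana + kale with both targets exact would need a negative amount; discard.
banana + sweet potato: intersection lies outside the first quadrant.
banana + orange with both tight: 1.359 servings and 3.083 servings → $1.81.
kale + sweet potato: intersection lies outside the first quadrant.
kale + orange with both tight: 2.429 servings and 1.069 servings → $3.09.
sweet potato + orange with both tight: 1.097 servings and 2.723 servings → $1.86.
So the least-cost plan costs $1.81.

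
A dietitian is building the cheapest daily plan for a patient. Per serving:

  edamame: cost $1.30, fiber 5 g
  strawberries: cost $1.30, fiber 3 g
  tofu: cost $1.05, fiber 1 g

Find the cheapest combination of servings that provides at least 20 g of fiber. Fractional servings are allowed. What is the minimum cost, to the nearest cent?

Cost per g of fiber: edamame $0.2600, strawberries $0.4333, tofu $1.0500.
With no serving limits, use only edamame: 20 g / 5 g = 4 servings × $1.30 = $5.20.

$5.20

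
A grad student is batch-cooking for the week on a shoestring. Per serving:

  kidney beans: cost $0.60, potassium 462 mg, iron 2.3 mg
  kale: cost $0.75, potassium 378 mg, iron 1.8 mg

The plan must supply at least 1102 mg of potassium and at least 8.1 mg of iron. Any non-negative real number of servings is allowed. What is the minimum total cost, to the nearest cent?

Check every corner: each single food scaled to meet both minima, and each pair solved so both constraints bind.
kidney beans only: max(1102/462, 8.1/2.3) = 3.522 servings → $2.11.
kale only: max(1102/378, 8.1/1.8) = 4.5 servings → $3.38.
kidney beans + kale: intersection lies outside the first quadrant.
So the least-cost plan costs $2.11.

$2.11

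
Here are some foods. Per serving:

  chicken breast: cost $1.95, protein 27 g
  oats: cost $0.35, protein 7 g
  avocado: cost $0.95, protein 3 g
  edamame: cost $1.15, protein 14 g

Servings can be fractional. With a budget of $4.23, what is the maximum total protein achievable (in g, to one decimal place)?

84.6 g

Protein per dollar: oats 20, chicken breast 13.85, edamame 12.17, avocado 3.158.
With no serving limits, spend the whole cost allowance on oats: $4.23 / $0.35 × 7 g = 84.6 g.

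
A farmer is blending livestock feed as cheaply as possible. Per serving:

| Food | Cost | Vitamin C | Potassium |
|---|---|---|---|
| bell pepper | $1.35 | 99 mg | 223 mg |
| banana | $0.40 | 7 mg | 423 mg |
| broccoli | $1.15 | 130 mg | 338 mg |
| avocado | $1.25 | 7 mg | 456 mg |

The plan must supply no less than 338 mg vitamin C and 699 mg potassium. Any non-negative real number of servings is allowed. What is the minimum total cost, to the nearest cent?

$2.99

Compare the cost at each extreme point of the feasible region.
bell pepper only: max(338/99, 699/223) = 3.414 servings → $4.61.
banana only: max(338/7, 699/423) = 48.29 servings → $19.31.
broccoli only: max(338/130, 699/338) = 2.6 servings → $2.99.
avocado only: max(338/7, 699/456) = 48.29 servings → $60.36.
bell pepper + banana: the both-tight solution has a negative serving — not a feasible corner.
bell pepper + broccoli: intersection lies outside the first quadrant.
bell pepper + avocado: intersection lies outside the first quadrant.
banana + broccoli: the both-tight solution has a negative serving — not a feasible corner.
banana + avocado: the both-tight solution has a negative serving — not a feasible corner.
broccoli + avocado: the both-tight solution has a negative serving — not a feasible corner.
The minimum over all feasible corners is $2.99.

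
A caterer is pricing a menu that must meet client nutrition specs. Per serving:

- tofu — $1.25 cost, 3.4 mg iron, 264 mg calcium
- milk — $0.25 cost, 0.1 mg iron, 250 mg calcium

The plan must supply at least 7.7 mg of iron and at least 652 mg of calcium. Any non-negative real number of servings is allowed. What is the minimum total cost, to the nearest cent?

$2.88

An LP optimum is at a vertex; with two nutrient constraints at most two foods are used. Check each candidate.
tofu only: max(7.7/3.4, 652/264) = 2.47 servings → $3.09.
milk only: max(7.7/0.1, 652/250) = 77 servings → $19.25.
tofu + milk with both tight: 2.258 servings and 0.2234 servings → $2.88.
Cheapest feasible corner: $2.88.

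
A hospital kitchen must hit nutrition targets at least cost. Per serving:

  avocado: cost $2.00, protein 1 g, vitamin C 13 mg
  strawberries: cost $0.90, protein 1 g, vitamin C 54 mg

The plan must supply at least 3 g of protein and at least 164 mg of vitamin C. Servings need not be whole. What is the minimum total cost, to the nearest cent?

$2.73

At the optimum either one food covers both requirements or two foods hit both targets exactly; no other combination can be cheaper.
avocado only: max(3/1, 164/13) = 12.62 servings → $25.23.
strawberries only: max(3/1, 164/54) = 3.037 servings → $2.73.
avocado + strawberries: the both-tight solution has a negative serving — not a feasible corner.
Cheapest feasible corner: $2.73.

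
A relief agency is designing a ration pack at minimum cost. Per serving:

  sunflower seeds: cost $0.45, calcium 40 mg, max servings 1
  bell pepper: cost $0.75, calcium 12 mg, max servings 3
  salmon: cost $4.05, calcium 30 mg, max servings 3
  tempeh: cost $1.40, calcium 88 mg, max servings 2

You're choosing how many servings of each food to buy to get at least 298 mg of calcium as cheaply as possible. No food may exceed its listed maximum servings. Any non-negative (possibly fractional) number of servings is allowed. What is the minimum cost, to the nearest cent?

Cost per mg of calcium: sunflower seeds $0.0112, tempeh $0.0159, bell pepper $0.0625, salmon $0.1350.
Take 1 serving of sunflower seeds: +40.0 mg calcium for $0.45 (total $0.45, still need 258.0 mg).
Take 2 servings of tempeh: +176.0 mg calcium for $2.80 (total $3.25, still need 82.0 mg).
Take 3 servings of bell pepper: +36.0 mg calcium for $2.25 (total $5.50, still need 46.0 mg).
Take 1.533 servings of salmon: +46.0 mg calcium for $6.21 (total $11.71, still need 0.0 mg).
Greedy by cheapest-per-mg is optimal for a single linear constraint, so the minimum cost is $11.71.

$11.71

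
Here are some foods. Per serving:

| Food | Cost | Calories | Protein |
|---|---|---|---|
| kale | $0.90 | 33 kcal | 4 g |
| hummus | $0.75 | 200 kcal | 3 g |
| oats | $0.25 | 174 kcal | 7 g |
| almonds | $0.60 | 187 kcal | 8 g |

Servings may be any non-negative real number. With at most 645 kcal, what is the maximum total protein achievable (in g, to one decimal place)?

78.2 g

Protein per kcal: kale 0.1212, almonds 0.04278, oats 0.04023, hummus 0.015.
With no serving limits, spend the whole calories allowance on kale: 645 kcal / 33 kcal × 4 g = 78.2 g.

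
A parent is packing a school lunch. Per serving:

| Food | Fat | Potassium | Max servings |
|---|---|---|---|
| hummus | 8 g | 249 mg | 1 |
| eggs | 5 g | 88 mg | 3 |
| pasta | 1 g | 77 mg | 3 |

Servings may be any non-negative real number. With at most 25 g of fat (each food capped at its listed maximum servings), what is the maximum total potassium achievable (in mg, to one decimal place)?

Potassium per g fat: pasta 77, hummus 31.12, eggs 17.6.
Take 3 servings of pasta: uses 3 g fat, +231.0 mg potassium (running total 231.0 mg).
Take 1 serving of hummus: uses 8 g fat, +249.0 mg potassium (running total 480.0 mg).
Take 2.8 servings of eggs: uses 14 g fat, +246.4 mg potassium (running total 726.4 mg).
Greedy by best ratio exhausts the fat allowance optimally: 726.4 mg.

726.4 mg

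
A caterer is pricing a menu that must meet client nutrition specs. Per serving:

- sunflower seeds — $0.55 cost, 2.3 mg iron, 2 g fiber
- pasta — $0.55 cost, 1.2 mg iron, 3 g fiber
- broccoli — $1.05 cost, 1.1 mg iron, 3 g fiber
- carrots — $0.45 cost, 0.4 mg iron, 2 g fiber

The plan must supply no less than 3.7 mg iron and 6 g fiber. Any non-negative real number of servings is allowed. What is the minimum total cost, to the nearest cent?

With two linear requirements the optimum uses one or two foods; enumerate the corners.
sunflower seeds only: max(3.7/2.3, 6/2) = 3 servings → $1.65.
pasta only: max(3.7/1.2, 6/3) = 3.083 servings → $1.70.
broccoli only: max(3.7/1.1, 6/3) = 3.364 servings → $3.53.
carrots only: max(3.7/0.4, 6/2) = 9.25 servings → $4.16.
sunflower seeds + pasta with both tight: 0.8667 servings and 1.422 servings → $1.26.
sunflower seeds + broccoli with both tight: 0.9574 servings and 1.362 servings → $1.96.
sunflower seeds + carrots with both tight: 1.316 servings and 1.684 servings → $1.48.
pasta + broccoli with both targets exact would need a negative amount; discard.
pasta + carrots: the both-tight solution has a negative serving — not a feasible corner.
broccoli + carrots with both targets exact would need a negative amount; discard.
So the least-cost plan costs $1.26.

$1.26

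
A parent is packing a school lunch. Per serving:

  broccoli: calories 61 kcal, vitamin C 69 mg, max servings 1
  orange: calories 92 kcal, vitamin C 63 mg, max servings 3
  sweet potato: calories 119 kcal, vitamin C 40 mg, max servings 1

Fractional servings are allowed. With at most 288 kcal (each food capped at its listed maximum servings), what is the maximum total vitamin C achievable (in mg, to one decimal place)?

224.4 mg

Vitamin C per kcal: broccoli 1.131, orange 0.6848, sweet potato 0.3361.
Take 1 serving of broccoli: uses 61 kcal, +69.0 mg vitamin C (running total 69.0 mg).
Take 2.467 servings of orange: uses 227 kcal, +155.4 mg vitamin C (running total 224.4 mg).
Greedy by best ratio exhausts the calories allowance optimally: 224.4 mg.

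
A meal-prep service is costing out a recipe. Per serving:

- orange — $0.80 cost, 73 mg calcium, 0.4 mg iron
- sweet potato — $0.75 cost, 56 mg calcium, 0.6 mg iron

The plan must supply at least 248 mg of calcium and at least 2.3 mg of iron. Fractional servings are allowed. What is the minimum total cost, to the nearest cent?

$3.16

This is a tiny linear program; its minimum lies at a vertex of the feasible set. List the vertices and price them.
orange only: max(248/73, 2.3/0.4) = 5.75 servings → $4.60.
sweet potato only: max(248/56, 2.3/0.6) = 4.429 servings → $3.32.
orange + sweet potato with both tight: 0.9346 servings and 3.21 servings → $3.16.
So the least-cost plan costs $3.16.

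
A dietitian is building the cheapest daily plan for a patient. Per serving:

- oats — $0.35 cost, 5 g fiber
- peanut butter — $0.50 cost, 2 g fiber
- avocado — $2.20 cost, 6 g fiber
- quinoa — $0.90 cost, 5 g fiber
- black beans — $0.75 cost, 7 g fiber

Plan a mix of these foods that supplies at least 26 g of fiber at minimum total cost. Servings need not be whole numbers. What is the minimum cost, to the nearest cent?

$1.82

Cost per g of fiber: oats $0.0700, black beans $0.1071, quinoa $0.1800, peanut butter $0.2500, avocado $0.3667.
With no serving limits, use only oats: 26 g / 5 g = 5.2 servings × $0.35 = $1.82.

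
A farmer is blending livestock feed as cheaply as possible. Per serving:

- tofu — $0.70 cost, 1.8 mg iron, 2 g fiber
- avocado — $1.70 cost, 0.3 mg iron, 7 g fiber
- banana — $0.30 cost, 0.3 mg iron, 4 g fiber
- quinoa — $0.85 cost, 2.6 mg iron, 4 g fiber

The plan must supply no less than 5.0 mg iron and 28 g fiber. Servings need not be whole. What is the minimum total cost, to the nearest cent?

$2.79

The cheapest plan sits at a corner of the feasible region — with two constraints it uses at most two foods.
tofu only: max(5.0/1.8, 28/2) = 14 servings → $9.80.
avocado only: max(5.0/0.3, 28/7) = 16.67 servings → $28.33.
banana only: max(5.0/0.3, 28/4) = 16.67 servings → $5.00.
quinoa only: max(5.0/2.6, 28/4) = 7 servings → $5.95.
tofu + avocado with both tight: 2.217 servings and 3.367 servings → $7.28.
tofu + banana with both tight: 1.758 servings and 6.121 servings → $3.07.
tofu + quinoa with both targets exact would need a negative amount; discard.
avocado + banana: the both-tight solution has a negative serving — not a feasible corner.
avocado + quinoa with both tight: 3.106 servings and 1.565 servings → $6.61.
banana + quinoa with both tight: 5.739 servings and 1.261 servings → $2.79.
The minimum over all feasible corners is $2.79.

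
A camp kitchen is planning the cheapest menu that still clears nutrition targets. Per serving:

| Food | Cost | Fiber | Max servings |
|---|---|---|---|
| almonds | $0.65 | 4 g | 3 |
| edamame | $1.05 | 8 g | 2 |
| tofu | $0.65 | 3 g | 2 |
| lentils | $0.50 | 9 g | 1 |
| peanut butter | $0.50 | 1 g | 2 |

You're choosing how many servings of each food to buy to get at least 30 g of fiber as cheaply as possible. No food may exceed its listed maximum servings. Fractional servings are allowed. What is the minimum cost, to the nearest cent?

Cost per g of fiber: lentils $0.0556, edamame $0.1313, almonds $0.1625, tofu $0.2167, peanut butter $0.5000.
Take 1 serving of lentils: +9.0 g fiber for $0.50 (total $0.50, still need 21.0 g).
Take 2 servings of edamame: +16.0 g fiber for $2.10 (total $2.60, still need 5.0 g).
Take 1.25 servings of almonds: +5.0 g fiber for $0.81 (total $3.41, still need 0.0 g).
Filling from the cheapest source first is optimal under one linear minimum: $3.41.

$3.41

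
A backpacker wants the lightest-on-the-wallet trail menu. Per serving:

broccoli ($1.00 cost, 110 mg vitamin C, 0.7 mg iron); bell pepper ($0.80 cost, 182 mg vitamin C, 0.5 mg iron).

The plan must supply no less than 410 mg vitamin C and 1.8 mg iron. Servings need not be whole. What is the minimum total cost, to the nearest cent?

Two binding constraints pin down two serving amounts, so the optimal mix uses at most two foods. The candidates are each food alone (scaled to the tighter of vitamin C/iron) and each pair with both constraints tight.
broccoli only: max(410/110, 1.8/0.7) = 3.727 servings → $3.73.
bell pepper only: max(410/182, 1.8/0.5) = 3.6 servings → $2.88.
broccoli + bell pepper with both tight: 1.693 servings and 1.229 servings → $2.68.
Cheapest feasible corner: $2.68.

$2.68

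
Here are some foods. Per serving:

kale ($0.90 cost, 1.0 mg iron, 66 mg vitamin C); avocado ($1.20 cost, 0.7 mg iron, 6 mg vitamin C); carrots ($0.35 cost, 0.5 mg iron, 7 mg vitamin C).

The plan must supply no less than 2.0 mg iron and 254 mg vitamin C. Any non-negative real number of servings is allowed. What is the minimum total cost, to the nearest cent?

$3.46

Two binding constraints pin down two serving amounts, so the optimal mix uses at most two foods. The candidates are each food alone (scaled to the tighter of iron/vitamin C) and each pair with both constraints tight.
kale only: max(2.0/1.0, 254/66) = 3.848 servings → $3.46.
avocado only: max(2.0/0.7, 254/6) = 42.33 servings → $50.80.
carrots only: max(2.0/0.5, 254/7) = 36.29 servings → $12.70.
kale + avocado: the both-tight solution has a negative serving — not a feasible corner.
kale + carrots: intersection lies outside the first quadrant.
avocado + carrots with both targets exact would need a negative amount; discard.
The minimum over all feasible corners is $3.46.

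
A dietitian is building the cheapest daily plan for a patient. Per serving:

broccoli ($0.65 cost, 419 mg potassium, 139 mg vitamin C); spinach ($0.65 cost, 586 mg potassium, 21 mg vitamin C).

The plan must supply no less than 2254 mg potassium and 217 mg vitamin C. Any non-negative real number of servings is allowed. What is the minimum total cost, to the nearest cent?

broccoli only: max(2254/419, 217/139) = 5.379 servings → $3.50.
spinach only: max(2254/586, 217/21) = 10.33 servings → $6.72.
broccoli + spinach with both tight: 1.099 servings and 3.061 servings → $2.70.
Cheapest feasible corner: $2.70.

$2.70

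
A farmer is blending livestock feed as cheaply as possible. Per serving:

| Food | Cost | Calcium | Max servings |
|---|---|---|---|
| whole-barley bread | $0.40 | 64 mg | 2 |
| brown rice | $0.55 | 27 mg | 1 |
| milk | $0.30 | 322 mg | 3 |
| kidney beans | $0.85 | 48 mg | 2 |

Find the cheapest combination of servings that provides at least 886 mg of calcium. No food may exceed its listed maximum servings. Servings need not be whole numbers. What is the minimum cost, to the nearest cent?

Cost per mg of calcium: milk $0.0009, whole-barley bread $0.0063, kidney beans $0.0177, brown rice $0.0204.
Take 2.752 servings of milk: +886.0 mg calcium for $0.83 (total $0.83, still need 0.0 mg).
Greedy by cheapest-per-mg is optimal for a single linear constraint, so the minimum cost is $0.83.

$0.83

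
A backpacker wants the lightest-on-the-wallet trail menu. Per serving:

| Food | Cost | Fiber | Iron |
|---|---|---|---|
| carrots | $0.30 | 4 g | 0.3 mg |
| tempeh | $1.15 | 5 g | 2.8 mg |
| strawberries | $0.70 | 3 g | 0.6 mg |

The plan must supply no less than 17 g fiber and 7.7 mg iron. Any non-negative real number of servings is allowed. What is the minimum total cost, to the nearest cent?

carrots only: max(17/4, 7.7/0.3) = 25.67 servings → $7.70.
tempeh only: max(17/5, 7.7/2.8) = 3.4 servings → $3.91.
strawberries only: max(17/3, 7.7/0.6) = 12.83 servings → $8.98.
carrots + tempeh with both tight: 0.9381 servings and 2.649 servings → $3.33.
carrots + strawberries: the both-tight solution has a negative serving — not a feasible corner.
tempeh + strawberries with both tight: 2.389 servings and 1.685 servings → $3.93.
Cheapest feasible corner: $3.33.

$3.33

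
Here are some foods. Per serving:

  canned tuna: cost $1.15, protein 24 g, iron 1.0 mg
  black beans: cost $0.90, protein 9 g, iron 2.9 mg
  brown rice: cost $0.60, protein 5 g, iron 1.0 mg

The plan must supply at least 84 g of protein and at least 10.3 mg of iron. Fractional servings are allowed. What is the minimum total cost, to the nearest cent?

At the optimum either one food covers both requirements or two foods hit both targets exactly; no other combination can be cheaper.
canned tuna only: max(84/24, 10.3/1.0) = 10.3 servings → $11.85.
black beans only: max(84/9, 10.3/2.9) = 9.333 servings → $8.40.
brown rice only: max(84/5, 10.3/1.0) = 16.8 servings → $10.08.
canned tuna + black beans with both tight: 2.49 servings and 2.693 servings → $5.29.
canned tuna + brown rice with both tight: 1.711 servings and 8.589 servings → $7.12.
black beans + brown rice: intersection lies outside the first quadrant.
Cheapest feasible corner: $5.29.

$5.29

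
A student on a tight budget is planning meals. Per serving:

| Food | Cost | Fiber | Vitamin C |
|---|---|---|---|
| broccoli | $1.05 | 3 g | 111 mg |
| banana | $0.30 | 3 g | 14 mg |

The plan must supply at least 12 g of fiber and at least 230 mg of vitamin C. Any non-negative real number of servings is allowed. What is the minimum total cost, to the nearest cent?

broccoli only: max(12/3, 230/111) = 4 servings → $4.20.
banana only: max(12/3, 230/14) = 16.43 servings → $4.93.
broccoli + banana with both tight: 1.794 servings and 2.206 servings → $2.55.
Cheapest feasible corner: $2.55.

$2.55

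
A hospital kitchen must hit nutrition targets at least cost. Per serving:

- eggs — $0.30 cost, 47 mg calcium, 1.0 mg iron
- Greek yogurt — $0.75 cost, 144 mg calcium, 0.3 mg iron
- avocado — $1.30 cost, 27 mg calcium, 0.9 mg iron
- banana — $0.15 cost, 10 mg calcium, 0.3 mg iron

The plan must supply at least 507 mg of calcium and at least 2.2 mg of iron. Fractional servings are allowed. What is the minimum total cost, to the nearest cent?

Compare the cost at each extreme point of the feasible region.
eggs only: max(507/47, 2.2/1.0) = 10.79 servings → $3.24.
Greek yogurt only: max(507/144, 2.2/0.3) = 7.333 servings → $5.50.
avocado only: max(507/27, 2.2/0.9) = 18.78 servings → $24.41.
banana only: max(507/10, 2.2/0.3) = 50.7 servings → $7.61.
eggs + Greek yogurt with both tight: 1.268 servings and 3.107 servings → $2.71.
eggs + avocado with both targets exact would need a negative amount; discard.
eggs + banana with both targets exact would need a negative amount; discard.
Greek yogurt + avocado with both tight: 3.267 servings and 1.356 servings → $4.21.
Greek yogurt + banana with both tight: 3.236 servings and 4.097 servings → $3.04.
avocado + banana: intersection lies outside the first quadrant.
So the least-cost plan costs $2.71.

$2.71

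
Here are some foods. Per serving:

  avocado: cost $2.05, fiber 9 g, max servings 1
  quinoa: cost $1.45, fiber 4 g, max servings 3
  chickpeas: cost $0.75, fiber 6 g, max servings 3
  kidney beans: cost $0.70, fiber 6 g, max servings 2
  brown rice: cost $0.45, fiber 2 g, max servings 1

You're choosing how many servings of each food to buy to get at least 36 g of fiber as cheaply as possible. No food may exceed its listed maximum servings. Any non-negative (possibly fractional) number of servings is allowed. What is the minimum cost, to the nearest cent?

Cost per g of fiber: kidney beans $0.1167, chickpeas $0.1250, brown rice $0.2250, avocado $0.2278, quinoa $0.3625.
Take 2 servings of kidney beans: +12.0 g fiber for $1.40 (total $1.40, still need 24.0 g).
Take 3 servings of chickpeas: +18.0 g fiber for $2.25 (total $3.65, still need 6.0 g).
Take 1 serving of brown rice: +2.0 g fiber for $0.45 (total $4.10, still need 4.0 g).
Take 0.4444 servings of avocado: +4.0 g fiber for $0.91 (total $5.01, still need 0.0 g).
Filling from the cheapest source first is optimal under one linear minimum: $5.01.

$5.01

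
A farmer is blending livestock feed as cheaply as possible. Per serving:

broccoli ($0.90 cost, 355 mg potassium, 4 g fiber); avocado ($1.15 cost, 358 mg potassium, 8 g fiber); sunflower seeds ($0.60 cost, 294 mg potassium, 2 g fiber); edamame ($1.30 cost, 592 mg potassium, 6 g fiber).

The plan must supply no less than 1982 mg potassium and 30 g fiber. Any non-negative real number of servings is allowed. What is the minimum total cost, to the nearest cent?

Compare the cost at each extreme point of the feasible region.
broccoli only: max(1982/355, 30/4) = 7.5 servings → $6.75.
avocado only: max(1982/358, 30/8) = 5.536 servings → $6.37.
sunflower seeds only: max(1982/294, 30/2) = 15 servings → $9.00.
edamame only: max(1982/592, 30/6) = 5 servings → $6.50.
broccoli + avocado with both tight: 3.634 servings and 1.933 servings → $5.49.
broccoli + sunflower seeds: the both-tight solution has a negative serving — not a feasible corner.
broccoli + edamame: the both-tight solution has a negative serving — not a feasible corner.
avocado + sunflower seeds with both tight: 2.968 servings and 3.127 servings → $5.29.
avocado + edamame with both tight: 2.267 servings and 1.977 servings → $5.18.
sunflower seeds + edamame: the both-tight solution has a negative serving — not a feasible corner.
Cheapest feasible corner: $5.18.

$5.18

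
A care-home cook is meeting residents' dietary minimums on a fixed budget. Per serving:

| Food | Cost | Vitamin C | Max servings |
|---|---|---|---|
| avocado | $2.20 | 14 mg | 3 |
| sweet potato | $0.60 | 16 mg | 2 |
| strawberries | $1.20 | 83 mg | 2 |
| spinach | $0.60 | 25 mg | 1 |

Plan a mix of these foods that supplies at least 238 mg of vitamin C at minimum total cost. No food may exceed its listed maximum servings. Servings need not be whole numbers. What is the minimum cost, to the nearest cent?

$6.56

Cost per mg of vitamin C: strawberries $0.0145, spinach $0.0240, sweet potato $0.0375, avocado $0.1571.
Take 2 servings of strawberries: +166.0 mg vitamin C for $2.40 (total $2.40, still need 72.0 mg).
Take 1 serving of spinach: +25.0 mg vitamin C for $0.60 (total $3.00, still need 47.0 mg).
Take 2 servings of sweet potato: +32.0 mg vitamin C for $1.20 (total $4.20, still need 15.0 mg).
Take 1.071 servings of avocado: +15.0 mg vitamin C for $2.36 (total $6.56, still need 0.0 mg).
Greedy by cheapest-per-mg is optimal for a single linear constraint, so the minimum cost is $6.56.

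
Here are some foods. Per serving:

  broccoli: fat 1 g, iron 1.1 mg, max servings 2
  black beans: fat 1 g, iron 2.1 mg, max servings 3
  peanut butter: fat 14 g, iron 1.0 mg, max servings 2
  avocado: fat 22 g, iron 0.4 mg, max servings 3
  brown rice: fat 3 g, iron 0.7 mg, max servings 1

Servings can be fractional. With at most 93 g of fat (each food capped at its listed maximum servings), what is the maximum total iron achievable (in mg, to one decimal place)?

12.2 mg

Iron per g fat: black beans 2.1, broccoli 1.1, brown rice 0.2333, peanut butter 0.07143, avocado 0.01818.
Take 3 servings of black beans: uses 3 g fat, +6.3 mg iron (running total 6.3 mg).
Take 2 servings of broccoli: uses 2 g fat, +2.2 mg iron (running total 8.5 mg).
Take 1 serving of brown rice: uses 3 g fat, +0.7 mg iron (running total 9.2 mg).
Take 2 servings of peanut butter: uses 28 g fat, +2.0 mg iron (running total 11.2 mg).
Take 2.591 servings of avocado: uses 57 g fat, +1.0 mg iron (running total 12.2 mg).
Filling greedily by iron-per-g fat is optimal for one linear limit, giving 12.2 mg.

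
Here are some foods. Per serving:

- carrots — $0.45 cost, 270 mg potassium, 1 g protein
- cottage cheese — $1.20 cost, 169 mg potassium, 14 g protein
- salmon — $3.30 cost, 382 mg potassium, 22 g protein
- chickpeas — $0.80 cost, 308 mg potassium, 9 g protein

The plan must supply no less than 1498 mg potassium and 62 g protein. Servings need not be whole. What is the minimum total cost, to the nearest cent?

carrots only: max(1498/270, 62/1) = 62 servings → $27.90.
cottage cheese only: max(1498/169, 62/14) = 8.864 servings → $10.64.
salmon only: max(1498/382, 62/22) = 3.921 servings → $12.94.
chickpeas only: max(1498/308, 62/9) = 6.889 servings → $5.51.
carrots + cottage cheese with both tight: 2.906 servings and 4.221 servings → $6.37.
carrots + salmon with both tight: 1.668 servings and 2.742 servings → $9.80.
carrots + chickpeas: intersection lies outside the first quadrant.
cottage cheese + salmon with both targets exact would need a negative amount; discard.
cottage cheese + chickpeas with both tight: 2.011 servings and 3.76 servings → $5.42.
salmon + chickpeas with both tight: 1.682 servings and 2.778 servings → $7.77.
The minimum over all feasible corners is $5.42.

$5.42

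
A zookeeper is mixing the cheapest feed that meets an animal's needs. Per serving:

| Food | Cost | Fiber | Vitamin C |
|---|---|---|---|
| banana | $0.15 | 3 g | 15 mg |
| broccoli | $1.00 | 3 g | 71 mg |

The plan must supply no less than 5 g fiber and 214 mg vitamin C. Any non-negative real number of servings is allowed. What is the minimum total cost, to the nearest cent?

An LP optimum is at a vertex; with two nutrient constraints at most two foods are used. Check each candidate.
banana only: max(5/3, 214/15) = 14.27 servings → $2.14.
broccoli only: max(5/3, 214/71) = 3.014 servings → $3.01.
banana + broccoli: the both-tight solution has a negative serving — not a feasible corner.
The minimum over all feasible corners is $2.14.

$2.14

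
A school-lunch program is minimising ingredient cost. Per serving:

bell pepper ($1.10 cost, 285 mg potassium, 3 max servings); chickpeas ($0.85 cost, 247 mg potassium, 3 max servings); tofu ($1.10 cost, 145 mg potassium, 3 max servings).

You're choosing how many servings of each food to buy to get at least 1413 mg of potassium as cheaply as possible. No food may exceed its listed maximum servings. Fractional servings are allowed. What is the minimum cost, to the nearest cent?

$5.14

Cost per mg of potassium: chickpeas $0.0034, bell pepper $0.0039, tofu $0.0076.
Take 3 servings of chickpeas: +741.0 mg potassium for $2.55 (total $2.55, still need 672.0 mg).
Take 2.358 servings of bell pepper: +672.0 mg potassium for $2.59 (total $5.14, still need 0.0 mg).
Greedy by cheapest-per-mg is optimal for a single linear constraint, so the minimum cost is $5.14.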